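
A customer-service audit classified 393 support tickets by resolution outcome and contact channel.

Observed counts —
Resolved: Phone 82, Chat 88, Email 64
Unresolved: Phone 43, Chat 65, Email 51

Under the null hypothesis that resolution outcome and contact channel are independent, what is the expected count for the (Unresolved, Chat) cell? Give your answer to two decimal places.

Row total (Unresolved) = 159; column total (Chat) = 153; grand total N = 393.
Expected count = (row total × column total) / N = 159 × 153 / 393 = 61.90.

61.90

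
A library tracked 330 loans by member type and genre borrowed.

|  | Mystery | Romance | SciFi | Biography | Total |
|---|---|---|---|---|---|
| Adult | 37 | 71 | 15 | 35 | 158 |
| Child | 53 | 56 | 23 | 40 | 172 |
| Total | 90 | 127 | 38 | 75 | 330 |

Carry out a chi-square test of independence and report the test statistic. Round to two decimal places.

6.05

Grand total N = 330.
Expected counts (row total × column total / N):
  Adult, Mystery: 158×90/330 = 43.091
  Adult, Romance: 158×127/330 = 60.806
  Adult, SciFi: 158×38/330 = 18.194
  Adult, Biography: 158×75/330 = 35.909
  Child, Mystery: 172×90/330 = 46.909
  Child, Romance: 172×127/330 = 66.194
  Child, SciFi: 172×38/330 = 19.806
  Child, Biography: 172×75/330 = 39.091
Contributions (O − E)²/E:
  (37 − 43.091)²/43.091 = 0.8610
  (71 − 60.806)²/60.806 = 1.7090
  (15 − 18.194)²/18.194 = 0.5607
  (35 − 35.909)²/35.909 = 0.0230
  (53 − 46.909)²/46.909 = 0.7909
  (56 − 66.194)²/66.194 = 1.5699
  (23 − 19.806)²/19.806 = 0.5151
  (40 − 39.091)²/39.091 = 0.0211
χ² = 0.8610 + 1.7090 + 0.5607 + 0.0230 + 0.7909 + 1.5699 + 0.5151 + 0.0211 = 6.05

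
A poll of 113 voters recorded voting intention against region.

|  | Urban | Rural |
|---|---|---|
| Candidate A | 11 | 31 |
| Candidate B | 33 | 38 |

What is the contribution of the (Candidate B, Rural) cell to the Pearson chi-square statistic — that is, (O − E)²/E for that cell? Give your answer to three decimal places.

0.661

Row total (Candidate B) = 71; column total (Rural) = 69; N = 113.
Expected count E = 71 × 69 / 113 = 43.3540.
Contribution = (O − E)²/E = (38 − 43.3540)² / 43.3540 = 0.661.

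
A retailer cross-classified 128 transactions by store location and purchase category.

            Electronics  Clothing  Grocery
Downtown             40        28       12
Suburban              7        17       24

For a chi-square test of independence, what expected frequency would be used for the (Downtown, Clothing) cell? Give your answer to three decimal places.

Row total (Downtown) = 80; column total (Clothing) = 45; grand total N = 128.
Expected count = (row total × column total) / N = 80 × 45 / 128 = 28.125.

28.125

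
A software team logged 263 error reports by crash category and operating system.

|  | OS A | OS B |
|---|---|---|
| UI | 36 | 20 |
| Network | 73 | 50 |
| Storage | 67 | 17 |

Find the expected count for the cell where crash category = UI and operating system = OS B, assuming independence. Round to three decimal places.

Row total (UI) = 56; column total (OS B) = 87; grand total N = 263.
Expected count = (row total × column total) / N = 56 × 87 / 263 = 18.525.

18.525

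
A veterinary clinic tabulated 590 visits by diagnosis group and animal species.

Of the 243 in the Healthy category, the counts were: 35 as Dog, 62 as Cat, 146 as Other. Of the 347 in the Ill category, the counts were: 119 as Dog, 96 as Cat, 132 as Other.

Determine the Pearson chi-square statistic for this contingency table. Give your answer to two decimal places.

Row totals: 243, 347. Column totals: 154, 158, 278. Grand total N = 590.
Expected counts (row total × column total / N):
  Healthy, Dog: 243×154/590 = 63.427
  Healthy, Cat: 243×158/590 = 65.075
  Healthy, Other: 243×278/590 = 114.498
  Ill, Dog: 347×154/590 = 90.573
  Ill, Cat: 347×158/590 = 92.925
  Ill, Other: 347×278/590 = 163.502
Contributions (O − E)²/E:
  (35 − 63.427)²/63.427 = 12.7405
  (62 − 65.075)²/65.075 = 0.1453
  (146 − 114.498)²/114.498 = 8.6672
  (119 − 90.573)²/90.573 = 8.9220
  (96 − 92.925)²/92.925 = 0.1018
  (132 − 163.502)²/163.502 = 6.0695
χ² = 12.7405 + 0.1453 + 8.6672 + 8.9220 + 0.1018 + 6.0695 = 36.65

36.65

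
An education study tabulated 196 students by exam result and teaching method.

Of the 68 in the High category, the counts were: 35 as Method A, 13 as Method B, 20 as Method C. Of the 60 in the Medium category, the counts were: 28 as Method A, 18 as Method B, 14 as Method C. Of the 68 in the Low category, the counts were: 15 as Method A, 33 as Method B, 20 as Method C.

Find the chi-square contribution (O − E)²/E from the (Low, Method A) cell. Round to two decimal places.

Row total (Low) = 68; column total (Method A) = 78; N = 196.
Expected count E = 68 × 78 / 196 = 27.061.
Contribution = (O − E)²/E = (15 − 27.061)² / 27.061 = 5.38.

5.38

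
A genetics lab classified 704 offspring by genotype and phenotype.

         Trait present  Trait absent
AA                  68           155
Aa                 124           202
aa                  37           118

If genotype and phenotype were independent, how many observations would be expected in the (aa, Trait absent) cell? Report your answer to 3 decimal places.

Row total (aa) = 155; column total (Trait absent) = 475; grand total N = 704.
Expected count = (row total × column total) / N = 155 × 475 / 704 = 104.581.

104.581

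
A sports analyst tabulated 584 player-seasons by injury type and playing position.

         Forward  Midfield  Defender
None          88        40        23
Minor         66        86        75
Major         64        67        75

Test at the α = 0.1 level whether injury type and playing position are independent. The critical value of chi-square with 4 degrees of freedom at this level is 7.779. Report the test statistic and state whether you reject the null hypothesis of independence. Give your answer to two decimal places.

42.30; reject H₀

Row totals: 151, 227, 206. Column totals: 218, 193, 173. Grand total N = 584.
Expected counts (row total × column total / N):
  None, Forward: 151×218/584 = 56.366
  None, Midfield: 151×193/584 = 49.902
  None, Defender: 151×173/584 = 44.731
  Minor, Forward: 227×218/584 = 84.736
  Minor, Midfield: 227×193/584 = 75.019
  Minor, Defender: 227×173/584 = 67.245
  Major, Forward: 206×218/584 = 76.897
  Major, Midfield: 206×193/584 = 68.079
  Major, Defender: 206×173/584 = 61.024
Contributions (O − E)²/E:
  (88 − 56.366)²/56.366 = 17.7538
  (40 − 49.902)²/49.902 = 1.9648
  (23 − 44.731)²/44.731 = 10.5573
  (66 − 84.736)²/84.736 = 4.1427
  (86 − 75.019)²/75.019 = 1.6074
  (75 − 67.245)²/67.245 = 0.8943
  (64 − 76.897)²/76.897 = 2.1631
  (67 − 68.079)²/68.079 = 0.0171
  (75 − 61.024)²/61.024 = 3.2008
χ² = 17.7538 + 1.9648 + 10.5573 + 4.1427 + 1.6074 + 0.8943 + 2.1631 + 0.0171 + 3.2008 = 42.30
df = (3−1)(3−1) = 4. Since 42.30 > 7.779, reject the null hypothesis of independence at α = 0.1.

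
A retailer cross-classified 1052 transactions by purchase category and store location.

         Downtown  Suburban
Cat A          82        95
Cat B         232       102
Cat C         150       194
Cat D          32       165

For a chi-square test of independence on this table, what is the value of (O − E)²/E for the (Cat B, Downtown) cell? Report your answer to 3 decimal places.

35.269

Row total (Cat B) = 334; column total (Downtown) = 496; N = 1052.
Expected count E = 334 × 496 / 1052 = 157.4753.
Contribution = (O − E)²/E = (232 − 157.4753)² / 157.4753 = 35.269.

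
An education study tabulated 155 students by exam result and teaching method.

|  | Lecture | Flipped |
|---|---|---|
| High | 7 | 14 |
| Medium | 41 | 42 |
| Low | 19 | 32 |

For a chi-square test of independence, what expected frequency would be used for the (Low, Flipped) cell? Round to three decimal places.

28.955

Row total (Low) = 51; column total (Flipped) = 88; grand total N = 155.
Expected count = (row total × column total) / N = 51 × 88 / 155 = 28.955.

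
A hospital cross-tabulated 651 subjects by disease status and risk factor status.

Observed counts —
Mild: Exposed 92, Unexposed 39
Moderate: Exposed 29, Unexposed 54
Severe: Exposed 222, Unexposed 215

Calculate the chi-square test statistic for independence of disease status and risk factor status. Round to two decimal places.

Row totals: 131, 83, 437. Column totals: 343, 308. Grand total N = 651.
Expected counts (row total × column total / N):
  Mild, Exposed: 131×343/651 = 69.022
  Mild, Unexposed: 131×308/651 = 61.978
  Moderate, Exposed: 83×343/651 = 43.731
  Moderate, Unexposed: 83×308/651 = 39.269
  Severe, Exposed: 437×343/651 = 230.247
  Severe, Unexposed: 437×308/651 = 206.753
Contributions (O − E)²/E:
  (92 − 69.022)²/69.022 = 7.6496
  (39 − 61.978)²/61.978 = 8.5190
  (29 − 43.731)²/43.731 = 4.9622
  (54 − 39.269)²/39.269 = 5.5260
  (222 − 230.247)²/230.247 = 0.2954
  (215 − 206.753)²/206.753 = 0.3290
χ² = 7.6496 + 8.5190 + 4.9622 + 5.5260 + 0.2954 + 0.3290 = 27.28

27.28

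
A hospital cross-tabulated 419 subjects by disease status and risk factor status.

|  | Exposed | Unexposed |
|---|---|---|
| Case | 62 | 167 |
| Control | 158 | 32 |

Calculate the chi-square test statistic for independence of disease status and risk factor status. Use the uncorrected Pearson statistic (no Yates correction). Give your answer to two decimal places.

Row totals: 229, 190. Column totals: 220, 199. Grand total N = 419.
Expected counts (row total × column total / N):
  Case, Exposed: 229×220/419 = 120.239
  Case, Unexposed: 229×199/419 = 108.761
  Control, Exposed: 190×220/419 = 99.761
  Control, Unexposed: 190×199/419 = 90.239
Contributions (O − E)²/E:
  (62 − 120.239)²/120.239 = 28.2087
  (167 − 108.761)²/108.761 = 31.1856
  (158 − 99.761)²/99.761 = 33.9991
  (32 − 90.239)²/90.239 = 37.5866
χ² = 28.2087 + 31.1856 + 33.9991 + 37.5866 = 130.98

130.98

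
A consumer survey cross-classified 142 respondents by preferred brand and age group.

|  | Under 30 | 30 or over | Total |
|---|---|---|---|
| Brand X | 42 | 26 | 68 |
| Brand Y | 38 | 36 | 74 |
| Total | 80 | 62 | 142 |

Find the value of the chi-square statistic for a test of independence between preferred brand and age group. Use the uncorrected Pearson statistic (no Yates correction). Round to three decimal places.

Grand total N = 142.
Expected counts (row total × column total / N):
  Brand X, Under 30: 68×80/142 = 38.3099
  Brand X, 30 or over: 68×62/142 = 29.6901
  Brand Y, Under 30: 74×80/142 = 41.6901
  Brand Y, 30 or over: 74×62/142 = 32.3099
Contributions (O − E)²/E:
  (42 − 38.3099)²/38.3099 = 0.3554
  (26 − 29.6901)²/29.6901 = 0.4586
  (38 − 41.6901)²/41.6901 = 0.3266
  (36 − 32.3099)²/32.3099 = 0.4214
χ² = 0.3554 + 0.4586 + 0.3266 + 0.4214 = 1.562

1.562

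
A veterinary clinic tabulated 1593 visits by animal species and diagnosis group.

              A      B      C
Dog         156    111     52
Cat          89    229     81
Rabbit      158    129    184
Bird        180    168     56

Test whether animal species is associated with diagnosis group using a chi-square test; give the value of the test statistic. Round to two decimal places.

168.56

Row totals: 319, 399, 471, 404. Column totals: 583, 637, 373. Grand total N = 1593.
Expected counts (row total × column total / N):
  Dog, A: 319×583/1593 = 116.7464
  Dog, B: 319×637/1593 = 127.5599
  Dog, C: 319×373/1593 = 74.6937
  Cat, A: 399×583/1593 = 146.0245
  Cat, B: 399×637/1593 = 159.5499
  Cat, C: 399×373/1593 = 93.4256
  Rabbit, A: 471×583/1593 = 172.3748
  Rabbit, B: 471×637/1593 = 188.3409
  Rabbit, C: 471×373/1593 = 110.2844
  Bird, A: 404×583/1593 = 147.8544
  Bird, B: 404×637/1593 = 161.5493
  Bird, C: 404×373/1593 = 94.5964
Contributions (O − E)²/E:
  (156 − 116.7464)²/116.7464 = 13.1982
  (111 − 127.5599)²/127.5599 = 2.1498
  (52 − 74.6937)²/74.6937 = 6.8949
  (89 − 146.0245)²/146.0245 = 22.2688
  (229 − 159.5499)²/159.5499 = 30.2308
  (81 − 93.4256)²/93.4256 = 1.6526
  (158 − 172.3748)²/172.3748 = 1.1988
  (129 − 188.3409)²/188.3409 = 18.6966
  (184 − 110.2844)²/110.2844 = 49.2725
  (180 − 147.8544)²/147.8544 = 6.9889
  (168 − 161.5493)²/161.5493 = 0.2576
  (56 − 94.5964)²/94.5964 = 15.7478
χ² = 13.1982 + 2.1498 + 6.8949 + 22.2688 + 30.2308 + 1.6526 + 1.1988 + 18.6966 + 49.2725 + 6.9889 + 0.2576 + 15.7478 = 168.56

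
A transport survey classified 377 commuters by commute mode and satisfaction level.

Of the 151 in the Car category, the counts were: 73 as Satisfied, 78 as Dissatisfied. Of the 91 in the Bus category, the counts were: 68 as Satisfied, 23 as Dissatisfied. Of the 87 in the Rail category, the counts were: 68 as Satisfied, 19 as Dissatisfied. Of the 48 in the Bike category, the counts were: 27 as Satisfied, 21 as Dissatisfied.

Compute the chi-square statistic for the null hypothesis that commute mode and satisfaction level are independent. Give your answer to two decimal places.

Row totals: 151, 91, 87, 48. Column totals: 236, 141. Grand total N = 377.
Expected counts (row total × column total / N):
  Car, Satisfied: 151×236/377 = 94.5252
  Car, Dissatisfied: 151×141/377 = 56.4748
  Bus, Satisfied: 91×236/377 = 56.9655
  Bus, Dissatisfied: 91×141/377 = 34.0345
  Rail, Satisfied: 87×236/377 = 54.4615
  Rail, Dissatisfied: 87×141/377 = 32.5385
  Bike, Satisfied: 48×236/377 = 30.0477
  Bike, Dissatisfied: 48×141/377 = 17.9523
Contributions (O − E)²/E:
  (73 − 94.5252)²/94.5252 = 4.9017
  (78 − 56.4748)²/56.4748 = 8.2043
  (68 − 56.9655)²/56.9655 = 2.1374
  (23 − 34.0345)²/34.0345 = 3.5776
  (68 − 54.4615)²/54.4615 = 3.3655
  (19 − 32.5385)²/32.5385 = 5.6330
  (27 − 30.0477)²/30.0477 = 0.3091
  (21 − 17.9523)²/17.9523 = 0.5174
χ² = 4.9017 + 8.2043 + 2.1374 + 3.5776 + 3.3655 + 5.6330 + 0.3091 + 0.5174 = 28.65

28.65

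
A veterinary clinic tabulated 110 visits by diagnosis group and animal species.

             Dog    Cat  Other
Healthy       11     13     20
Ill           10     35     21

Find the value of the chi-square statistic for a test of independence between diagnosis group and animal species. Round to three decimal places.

5.995

Row totals: 44, 66. Column totals: 21, 48, 41. Grand total N = 110.
Expected counts (row total × column total / N):
  Healthy, Dog: 44×21/110 = 8.4000
  Healthy, Cat: 44×48/110 = 19.2000
  Healthy, Other: 44×41/110 = 16.4000
  Ill, Dog: 66×21/110 = 12.6000
  Ill, Cat: 66×48/110 = 28.8000
  Ill, Other: 66×41/110 = 24.6000
Contributions (O − E)²/E:
  (11 − 8.4000)²/8.4000 = 0.8048
  (13 − 19.2000)²/19.2000 = 2.0021
  (20 − 16.4000)²/16.4000 = 0.7902
  (10 − 12.6000)²/12.6000 = 0.5365
  (35 − 28.8000)²/28.8000 = 1.3347
  (21 − 24.6000)²/24.6000 = 0.5268
χ² = 0.8048 + 2.0021 + 0.7902 + 0.5365 + 1.3347 + 0.5268 = 5.995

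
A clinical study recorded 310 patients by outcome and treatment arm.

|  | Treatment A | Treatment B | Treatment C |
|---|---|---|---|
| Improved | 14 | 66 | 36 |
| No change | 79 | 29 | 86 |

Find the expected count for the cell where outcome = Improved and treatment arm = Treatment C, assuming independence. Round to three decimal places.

45.652

Row total (Improved) = 116; column total (Treatment C) = 122; grand total N = 310.
Expected count = (row total × column total) / N = 116 × 122 / 310 = 45.652.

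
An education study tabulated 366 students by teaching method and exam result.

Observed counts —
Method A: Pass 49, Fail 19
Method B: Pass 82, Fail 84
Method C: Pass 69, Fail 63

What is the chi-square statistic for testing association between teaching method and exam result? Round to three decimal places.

10.464

Row totals: 68, 166, 132. Column totals: 200, 166. Grand total N = 366.
Expected counts (row total × column total / N):
  Method A, Pass: 68×200/366 = 37.1585
  Method A, Fail: 68×166/366 = 30.8415
  Method B, Pass: 166×200/366 = 90.7104
  Method B, Fail: 166×166/366 = 75.2896
  Method C, Pass: 132×200/366 = 72.1311
  Method C, Fail: 132×166/366 = 59.8689
Contributions (O − E)²/E:
  (49 − 37.1585)²/37.1585 = 3.7736
  (19 − 30.8415)²/30.8415 = 4.5465
  (82 − 90.7104)²/90.7104 = 0.8364
  (84 − 75.2896)²/75.2896 = 1.0077
  (69 − 72.1311)²/72.1311 = 0.1359
  (63 − 59.8689)²/59.8689 = 0.1638
χ² = 3.7736 + 4.5465 + 0.8364 + 1.0077 + 0.1359 + 0.1638 = 10.464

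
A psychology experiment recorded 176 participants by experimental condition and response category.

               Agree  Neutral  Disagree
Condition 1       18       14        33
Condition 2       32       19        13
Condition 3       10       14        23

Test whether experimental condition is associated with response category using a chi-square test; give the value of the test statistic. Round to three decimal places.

18.005

Row totals: 65, 64, 47. Column totals: 60, 47, 69. Grand total N = 176.
Expected counts (row total × column total / N):
  Condition 1, Agree: 65×60/176 = 22.15909
  Condition 1, Neutral: 65×47/176 = 17.35795
  Condition 1, Disagree: 65×69/176 = 25.48295
  Condition 2, Agree: 64×60/176 = 21.81818
  Condition 2, Neutral: 64×47/176 = 17.09091
  Condition 2, Disagree: 64×69/176 = 25.09091
  Condition 3, Agree: 47×60/176 = 16.02273
  Condition 3, Neutral: 47×47/176 = 12.55114
  Condition 3, Disagree: 47×69/176 = 18.42614
Contributions (O − E)²/E:
  (18 − 22.15909)²/22.15909 = 0.7806
  (14 − 17.35795)²/17.35795 = 0.6496
  (33 − 25.48295)²/25.48295 = 2.2174
  (32 − 21.81818)²/21.81818 = 4.7515
  (19 − 17.09091)²/17.09091 = 0.2132
  (13 − 25.09091)²/25.09091 = 5.8264
  (10 − 16.02273)²/16.02273 = 2.2639
  (14 − 12.55114)²/12.55114 = 0.1673
  (23 − 18.42614)²/18.42614 = 1.1354
χ² = 0.7806 + 0.6496 + 2.2174 + 4.7515 + 0.2132 + 5.8264 + 2.2639 + 0.1673 + 1.1354 = 18.005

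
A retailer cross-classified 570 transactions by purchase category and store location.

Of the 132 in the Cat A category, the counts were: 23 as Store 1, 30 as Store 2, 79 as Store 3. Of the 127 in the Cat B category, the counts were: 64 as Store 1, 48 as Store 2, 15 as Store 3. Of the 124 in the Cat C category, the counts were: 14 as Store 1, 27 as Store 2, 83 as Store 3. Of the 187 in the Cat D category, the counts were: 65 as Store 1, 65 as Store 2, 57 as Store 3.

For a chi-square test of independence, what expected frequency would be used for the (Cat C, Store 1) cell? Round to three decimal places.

Row total (Cat C) = 124; column total (Store 1) = 166; grand total N = 570.
Expected count = (row total × column total) / N = 124 × 166 / 570 = 36.112.

36.112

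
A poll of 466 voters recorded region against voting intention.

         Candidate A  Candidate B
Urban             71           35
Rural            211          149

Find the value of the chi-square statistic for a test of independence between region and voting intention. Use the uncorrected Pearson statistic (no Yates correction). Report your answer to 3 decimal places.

2.401

Row totals: 106, 360. Column totals: 282, 184. Grand total N = 466.
Expected counts (row total × column total / N):
  Urban, Candidate A: 106×282/466 = 64.1459
  Urban, Candidate B: 106×184/466 = 41.8541
  Rural, Candidate A: 360×282/466 = 217.8541
  Rural, Candidate B: 360×184/466 = 142.1459
Contributions (O − E)²/E:
  (71 − 64.1459)²/64.1459 = 0.7324
  (35 − 41.8541)²/41.8541 = 1.1224
  (211 − 217.8541)²/217.8541 = 0.2156
  (149 − 142.1459)²/142.1459 = 0.3305
χ² = 0.7324 + 1.1224 + 0.2156 + 0.3305 = 2.401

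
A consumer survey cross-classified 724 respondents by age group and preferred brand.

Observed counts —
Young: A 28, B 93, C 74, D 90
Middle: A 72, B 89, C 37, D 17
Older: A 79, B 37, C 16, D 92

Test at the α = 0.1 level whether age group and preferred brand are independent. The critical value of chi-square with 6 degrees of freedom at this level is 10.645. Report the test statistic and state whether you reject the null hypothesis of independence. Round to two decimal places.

Row totals: 285, 215, 224. Column totals: 179, 219, 127, 199. Grand total N = 724.
Expected counts (row total × column total / N):
  Young, A: 285×179/724 = 70.4627
  Young, B: 285×219/724 = 86.2086
  Young, C: 285×127/724 = 49.9931
  Young, D: 285×199/724 = 78.3356
  Middle, A: 215×179/724 = 53.1561
  Middle, B: 215×219/724 = 65.0345
  Middle, C: 215×127/724 = 37.7141
  Middle, D: 215×199/724 = 59.0953
  Older, A: 224×179/724 = 55.3812
  Older, B: 224×219/724 = 67.7569
  Older, C: 224×127/724 = 39.2928
  Older, D: 224×199/724 = 61.5691
Contributions (O − E)²/E:
  (28 − 70.4627)²/70.4627 = 25.5892
  (93 − 86.2086)²/86.2086 = 0.5350
  (74 − 49.9931)²/49.9931 = 11.5282
  (90 − 78.3356)²/78.3356 = 1.7369
  (72 − 53.1561)²/53.1561 = 6.6802
  (89 − 65.0345)²/65.0345 = 8.8314
  (37 − 37.7141)²/37.7141 = 0.0135
  (17 − 59.0953)²/59.0953 = 29.9857
  (79 − 55.3812)²/55.3812 = 10.0729
  (37 − 67.7569)²/67.7569 = 13.9615
  (16 − 39.2928)²/39.2928 = 13.8080
  (92 − 61.5691)²/61.5691 = 15.0407
χ² = 25.5892 + 0.5350 + 11.5282 + 1.7369 + 6.6802 + 8.8314 + 0.0135 + 29.9857 + 10.0729 + 13.9615 + 13.8080 + 15.0407 = 137.78
df = (3−1)(4−1) = 6. Since 137.78 > 10.645, reject the null hypothesis of independence at α = 0.1.

137.78; reject H₀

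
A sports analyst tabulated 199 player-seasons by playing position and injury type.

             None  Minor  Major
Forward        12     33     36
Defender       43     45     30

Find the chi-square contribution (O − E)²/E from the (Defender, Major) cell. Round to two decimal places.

Row total (Defender) = 118; column total (Major) = 66; N = 199.
Expected count E = 118 × 66 / 199 = 39.136.
Contribution = (O − E)²/E = (30 − 39.136)² / 39.136 = 2.13.

2.13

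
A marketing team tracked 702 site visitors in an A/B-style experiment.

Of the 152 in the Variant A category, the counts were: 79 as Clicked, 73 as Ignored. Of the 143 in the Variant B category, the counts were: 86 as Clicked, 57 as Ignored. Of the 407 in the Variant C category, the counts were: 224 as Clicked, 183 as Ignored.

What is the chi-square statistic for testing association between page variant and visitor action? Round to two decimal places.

Row totals: 152, 143, 407. Column totals: 389, 313. Grand total N = 702.
Expected counts (row total × column total / N):
  Variant A, Clicked: 152×389/702 = 84.228
  Variant A, Ignored: 152×313/702 = 67.772
  Variant B, Clicked: 143×389/702 = 79.241
  Variant B, Ignored: 143×313/702 = 63.759
  Variant C, Clicked: 407×389/702 = 225.531
  Variant C, Ignored: 407×313/702 = 181.469
Contributions (O − E)²/E:
  (79 − 84.228)²/84.228 = 0.3245
  (73 − 67.772)²/67.772 = 0.4033
  (86 − 79.241)²/79.241 = 0.5765
  (57 − 63.759)²/63.759 = 0.7165
  (224 − 225.531)²/225.531 = 0.0104
  (183 − 181.469)²/181.469 = 0.0129
χ² = 0.3245 + 0.4033 + 0.5765 + 0.7165 + 0.0104 + 0.0129 = 2.04

2.04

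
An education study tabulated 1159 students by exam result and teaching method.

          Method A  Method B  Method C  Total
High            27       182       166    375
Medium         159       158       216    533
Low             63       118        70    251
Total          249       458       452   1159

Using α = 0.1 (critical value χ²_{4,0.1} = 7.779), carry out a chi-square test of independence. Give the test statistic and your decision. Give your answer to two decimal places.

Grand total N = 1159.
Expected counts (row total × column total / N):
  High, Method A: 375×249/1159 = 80.565
  High, Method B: 375×458/1159 = 148.188
  High, Method C: 375×452/1159 = 146.247
  Medium, Method A: 533×249/1159 = 114.510
  Medium, Method B: 533×458/1159 = 210.625
  Medium, Method C: 533×452/1159 = 207.865
  Low, Method A: 251×249/1159 = 53.925
  Low, Method B: 251×458/1159 = 99.187
  Low, Method C: 251×452/1159 = 97.888
Contributions (O − E)²/E:
  (27 − 80.565)²/80.565 = 35.6136
  (182 − 148.188)²/148.188 = 7.7149
  (166 − 146.247)²/146.247 = 2.6680
  (159 − 114.510)²/114.510 = 17.2855
  (158 − 210.625)²/210.625 = 13.1484
  (216 − 207.865)²/207.865 = 0.3184
  (63 − 53.925)²/53.925 = 1.5272
  (118 − 99.187)²/99.187 = 3.5683
  (70 − 97.888)²/97.888 = 7.9452
χ² = 35.6136 + 7.7149 + 2.6680 + 17.2855 + 13.1484 + 0.3184 + 1.5272 + 3.5683 + 7.9452 = 89.79
df = (3−1)(3−1) = 4. Since 89.79 > 7.779, reject the null hypothesis of independence at α = 0.1.

89.79; reject H₀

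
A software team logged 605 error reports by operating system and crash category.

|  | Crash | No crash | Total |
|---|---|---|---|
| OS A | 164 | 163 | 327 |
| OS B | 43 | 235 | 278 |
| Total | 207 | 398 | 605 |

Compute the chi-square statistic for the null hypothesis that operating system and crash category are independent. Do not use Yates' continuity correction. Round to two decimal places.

80.31

Grand total N = 605.
Expected counts (row total × column total / N):
  OS A, Crash: 327×207/605 = 111.883
  OS A, No crash: 327×398/605 = 215.117
  OS B, Crash: 278×207/605 = 95.117
  OS B, No crash: 278×398/605 = 182.883
Contributions (O − E)²/E:
  (164 − 111.883)²/111.883 = 24.2770
  (163 − 215.117)²/215.117 = 12.6265
  (43 − 95.117)²/95.117 = 28.5562
  (235 − 182.883)²/182.883 = 14.8520
χ² = 24.2770 + 12.6265 + 28.5562 + 14.8520 = 80.31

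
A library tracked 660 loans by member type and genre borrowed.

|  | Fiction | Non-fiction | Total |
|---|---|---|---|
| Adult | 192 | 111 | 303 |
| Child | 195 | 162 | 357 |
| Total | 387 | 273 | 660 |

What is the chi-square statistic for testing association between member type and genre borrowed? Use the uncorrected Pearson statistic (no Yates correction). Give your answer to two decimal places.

Grand total N = 660.
Expected counts (row total × column total / N):
  Adult, Fiction: 303×387/660 = 177.668
  Adult, Non-fiction: 303×273/660 = 125.332
  Child, Fiction: 357×387/660 = 209.332
  Child, Non-fiction: 357×273/660 = 147.668
Contributions (O − E)²/E:
  (192 − 177.668)²/177.668 = 1.1561
  (111 − 125.332)²/125.332 = 1.6389
  (195 − 209.332)²/209.332 = 0.9812
  (162 − 147.668)²/147.668 = 1.3910
χ² = 1.1561 + 1.6389 + 0.9812 + 1.3910 = 5.17

5.17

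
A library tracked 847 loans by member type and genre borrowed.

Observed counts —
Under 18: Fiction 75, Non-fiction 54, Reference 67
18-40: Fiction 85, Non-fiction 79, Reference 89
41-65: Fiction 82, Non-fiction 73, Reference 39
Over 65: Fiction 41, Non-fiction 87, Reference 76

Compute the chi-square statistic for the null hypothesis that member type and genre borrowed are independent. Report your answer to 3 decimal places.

Row totals: 196, 253, 194, 204. Column totals: 283, 293, 271. Grand total N = 847.
Expected counts (row total × column total / N):
  Under 18, Fiction: 196×283/847 = 65.4876
  Under 18, Non-fiction: 196×293/847 = 67.8017
  Under 18, Reference: 196×271/847 = 62.7107
  18-40, Fiction: 253×283/847 = 84.5325
  18-40, Non-fiction: 253×293/847 = 87.5195
  18-40, Reference: 253×271/847 = 80.9481
  41-65, Fiction: 194×283/847 = 64.8194
  41-65, Non-fiction: 194×293/847 = 67.1098
  41-65, Reference: 194×271/847 = 62.0708
  Over 65, Fiction: 204×283/847 = 68.1606
  Over 65, Non-fiction: 204×293/847 = 70.5691
  Over 65, Reference: 204×271/847 = 65.2704
Contributions (O − E)²/E:
  (75 − 65.4876)²/65.4876 = 1.3817
  (54 − 67.8017)²/67.8017 = 2.8095
  (67 − 62.7107)²/62.7107 = 0.2934
  (85 − 84.5325)²/84.5325 = 0.0026
  (79 − 87.5195)²/87.5195 = 0.8293
  (89 − 80.9481)²/80.9481 = 0.8009
  (82 − 64.8194)²/64.8194 = 4.5538
  (73 − 67.1098)²/67.1098 = 0.5170
  (39 − 62.0708)²/62.0708 = 8.5751
  (41 − 68.1606)²/68.1606 = 10.8229
  (87 − 70.5691)²/70.5691 = 3.8257
  (76 − 65.2704)²/65.2704 = 1.7638
χ² = 1.3817 + 2.8095 + 0.2934 + 0.0026 + 0.8293 + 0.8009 + 4.5538 + 0.5170 + 8.5751 + 10.8229 + 3.8257 + 1.7638 = 36.176

36.176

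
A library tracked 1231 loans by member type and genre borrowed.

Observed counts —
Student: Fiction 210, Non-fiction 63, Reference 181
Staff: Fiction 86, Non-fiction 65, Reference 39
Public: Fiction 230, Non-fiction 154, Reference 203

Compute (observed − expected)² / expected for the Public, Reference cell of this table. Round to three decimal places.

Row total (Public) = 587; column total (Reference) = 423; N = 1231.
Expected count E = 587 × 423 / 1231 = 201.70674.
Contribution = (O − E)²/E = (203 − 201.70674)² / 201.70674 = 0.008.

0.008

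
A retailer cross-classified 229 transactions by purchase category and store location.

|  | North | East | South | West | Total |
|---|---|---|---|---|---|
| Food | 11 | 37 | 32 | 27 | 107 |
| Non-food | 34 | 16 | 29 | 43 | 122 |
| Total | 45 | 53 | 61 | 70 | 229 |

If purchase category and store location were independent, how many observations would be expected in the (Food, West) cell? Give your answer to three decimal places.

Row total (Food) = 107; column total (West) = 70; grand total N = 229.
Expected count = (row total × column total) / N = 107 × 70 / 229 = 32.707.

32.707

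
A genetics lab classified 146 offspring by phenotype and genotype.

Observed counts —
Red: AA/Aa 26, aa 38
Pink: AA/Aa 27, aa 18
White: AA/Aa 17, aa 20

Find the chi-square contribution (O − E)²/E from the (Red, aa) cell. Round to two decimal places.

0.66

Row total (Red) = 64; column total (aa) = 76; N = 146.
Expected count E = 64 × 76 / 146 = 33.315.
Contribution = (O − E)²/E = (38 − 33.315)² / 33.315 = 0.66.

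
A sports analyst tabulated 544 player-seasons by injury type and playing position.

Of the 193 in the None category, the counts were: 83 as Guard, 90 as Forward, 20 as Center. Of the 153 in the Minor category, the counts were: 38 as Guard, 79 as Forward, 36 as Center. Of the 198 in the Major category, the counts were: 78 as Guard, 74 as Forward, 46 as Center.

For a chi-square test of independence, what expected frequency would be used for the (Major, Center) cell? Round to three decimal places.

Row total (Major) = 198; column total (Center) = 102; grand total N = 544.
Expected count = (row total × column total) / N = 198 × 102 / 544 = 37.125.

37.125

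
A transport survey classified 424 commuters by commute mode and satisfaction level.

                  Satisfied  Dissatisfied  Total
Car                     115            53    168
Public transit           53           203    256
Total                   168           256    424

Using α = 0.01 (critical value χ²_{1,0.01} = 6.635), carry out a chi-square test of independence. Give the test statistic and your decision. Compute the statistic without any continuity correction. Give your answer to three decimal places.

Grand total N = 424.
Expected counts (row total × column total / N):
  Car, Satisfied: 168×168/424 = 66.5660
  Car, Dissatisfied: 168×256/424 = 101.4340
  Public transit, Satisfied: 256×168/424 = 101.4340
  Public transit, Dissatisfied: 256×256/424 = 154.5660
Contributions (O − E)²/E:
  (115 − 66.5660)²/66.5660 = 35.2410
  (53 − 101.4340)²/101.4340 = 23.1269
  (53 − 101.4340)²/101.4340 = 23.1269
  (203 − 154.5660)²/154.5660 = 15.1770
χ² = 35.2410 + 23.1269 + 23.1269 + 15.1770 = 96.672
df = (2−1)(2−1) = 1. Since 96.672 > 6.635, reject the null hypothesis of independence at α = 0.01.

96.672; reject H₀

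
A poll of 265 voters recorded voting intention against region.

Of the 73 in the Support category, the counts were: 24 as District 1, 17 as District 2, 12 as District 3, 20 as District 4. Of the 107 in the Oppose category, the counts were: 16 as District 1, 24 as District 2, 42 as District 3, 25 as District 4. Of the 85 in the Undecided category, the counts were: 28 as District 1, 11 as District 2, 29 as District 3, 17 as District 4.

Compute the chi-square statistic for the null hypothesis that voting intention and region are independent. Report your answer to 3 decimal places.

19.323

Row totals: 73, 107, 85. Column totals: 68, 52, 83, 62. Grand total N = 265.
Expected counts (row total × column total / N):
  Support, District 1: 73×68/265 = 18.73208
  Support, District 2: 73×52/265 = 14.32453
  Support, District 3: 73×83/265 = 22.86415
  Support, District 4: 73×62/265 = 17.07925
  Oppose, District 1: 107×68/265 = 27.45660
  Oppose, District 2: 107×52/265 = 20.99623
  Oppose, District 3: 107×83/265 = 33.51321
  Oppose, District 4: 107×62/265 = 25.03396
  Undecided, District 1: 85×68/265 = 21.81132
  Undecided, District 2: 85×52/265 = 16.67925
  Undecided, District 3: 85×83/265 = 26.62264
  Undecided, District 4: 85×62/265 = 19.88679
Contributions (O − E)²/E:
  (24 − 18.73208)²/18.73208 = 1.4815
  (17 − 14.32453)²/14.32453 = 0.4997
  (12 − 22.86415)²/22.86415 = 5.1622
  (20 − 17.07925)²/17.07925 = 0.4995
  (16 − 27.45660)²/27.45660 = 4.7804
  (24 − 20.99623)²/20.99623 = 0.4297
  (42 − 33.51321)²/33.51321 = 2.1492
  (25 − 25.03396)²/25.03396 = 0.0000
  (28 − 21.81132)²/21.81132 = 1.7560
  (11 − 16.67925)²/16.67925 = 1.9338
  (29 − 26.62264)²/26.62264 = 0.2123
  (17 − 19.88679)²/19.88679 = 0.4190
χ² = 1.4815 + 0.4997 + 5.1622 + 0.4995 + 4.7804 + 0.4297 + 2.1492 + 0.0000 + 1.7560 + 1.9338 + 0.2123 + 0.4190 = 19.323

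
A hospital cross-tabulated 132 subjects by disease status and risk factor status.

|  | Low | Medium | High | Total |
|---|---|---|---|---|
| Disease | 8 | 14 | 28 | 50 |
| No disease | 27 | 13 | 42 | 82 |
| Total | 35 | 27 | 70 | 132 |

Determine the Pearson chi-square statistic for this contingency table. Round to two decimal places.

Grand total N = 132.
Expected counts (row total × column total / N):
  Disease, Low: 50×35/132 = 13.258
  Disease, Medium: 50×27/132 = 10.227
  Disease, High: 50×70/132 = 26.515
  No disease, Low: 82×35/132 = 21.742
  No disease, Medium: 82×27/132 = 16.773
  No disease, High: 82×70/132 = 43.485
Contributions (O − E)²/E:
  (8 − 13.258)²/13.258 = 2.0853
  (14 − 10.227)²/10.227 = 1.3920
  (28 − 26.515)²/26.515 = 0.0832
  (27 − 21.742)²/21.742 = 1.2716
  (13 − 16.773)²/16.773 = 0.8487
  (42 − 43.485)²/43.485 = 0.0507
χ² = 2.0853 + 1.3920 + 0.0832 + 1.2716 + 0.8487 + 0.0507 = 5.73

5.73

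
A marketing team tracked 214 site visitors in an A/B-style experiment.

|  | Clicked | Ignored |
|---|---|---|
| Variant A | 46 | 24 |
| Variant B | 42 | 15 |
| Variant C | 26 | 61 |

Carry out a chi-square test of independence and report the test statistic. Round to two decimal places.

Row totals: 70, 57, 87. Column totals: 114, 100. Grand total N = 214.
Expected counts (row total × column total / N):
  Variant A, Clicked: 70×114/214 = 37.290
  Variant A, Ignored: 70×100/214 = 32.710
  Variant B, Clicked: 57×114/214 = 30.364
  Variant B, Ignored: 57×100/214 = 26.636
  Variant C, Clicked: 87×114/214 = 46.346
  Variant C, Ignored: 87×100/214 = 40.654
Contributions (O − E)²/E:
  (46 − 37.290)²/37.290 = 2.0344
  (24 − 32.710)²/32.710 = 2.3193
  (42 − 30.364)²/30.364 = 4.4591
  (15 − 26.636)²/26.636 = 5.0832
  (26 − 46.346)²/46.346 = 8.9319
  (61 − 40.654)²/40.654 = 10.1825
χ² = 2.0344 + 2.3193 + 4.4591 + 5.0832 + 8.9319 + 10.1825 = 33.01

33.01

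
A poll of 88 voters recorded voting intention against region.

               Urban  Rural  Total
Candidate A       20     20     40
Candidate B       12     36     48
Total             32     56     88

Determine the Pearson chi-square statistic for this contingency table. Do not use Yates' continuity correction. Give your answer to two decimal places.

Grand total N = 88.
Expected counts (row total × column total / N):
  Candidate A, Urban: 40×32/88 = 14.545
  Candidate A, Rural: 40×56/88 = 25.455
  Candidate B, Urban: 48×32/88 = 17.455
  Candidate B, Rural: 48×56/88 = 30.545
Contributions (O − E)²/E:
  (20 − 14.545)²/14.545 = 2.0459
  (20 − 25.455)²/25.455 = 1.1690
  (12 − 17.455)²/17.455 = 1.7048
  (36 − 30.545)²/30.545 = 0.9742
χ² = 2.0459 + 1.1690 + 1.7048 + 0.9742 = 5.89

5.89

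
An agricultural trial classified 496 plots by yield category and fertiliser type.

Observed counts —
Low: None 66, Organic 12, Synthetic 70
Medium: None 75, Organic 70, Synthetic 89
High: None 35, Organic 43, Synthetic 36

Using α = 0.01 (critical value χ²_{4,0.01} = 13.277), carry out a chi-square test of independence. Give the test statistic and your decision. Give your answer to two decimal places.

Row totals: 148, 234, 114. Column totals: 176, 125, 195. Grand total N = 496.
Expected counts (row total × column total / N):
  Low, None: 148×176/496 = 52.516
  Low, Organic: 148×125/496 = 37.298
  Low, Synthetic: 148×195/496 = 58.185
  Medium, None: 234×176/496 = 83.032
  Medium, Organic: 234×125/496 = 58.972
  Medium, Synthetic: 234×195/496 = 91.996
  High, None: 114×176/496 = 40.452
  High, Organic: 114×125/496 = 28.730
  High, Synthetic: 114×195/496 = 44.819
Contributions (O − E)²/E:
  (66 − 52.516)²/52.516 = 3.4621
  (12 − 37.298)²/37.298 = 17.1588
  (70 − 58.185)²/58.185 = 2.3991
  (75 − 83.032)²/83.032 = 0.7770
  (70 − 58.972)²/58.972 = 2.0623
  (89 − 91.996)²/91.996 = 0.0976
  (35 − 40.452)²/40.452 = 0.7348
  (43 − 28.730)²/28.730 = 7.0878
  (36 − 44.819)²/44.819 = 1.7353
χ² = 3.4621 + 17.1588 + 2.3991 + 0.7770 + 2.0623 + 0.0976 + 0.7348 + 7.0878 + 1.7353 = 35.51
df = (3−1)(3−1) = 4. Since 35.51 > 13.277, reject the null hypothesis of independence at α = 0.01.

35.51; reject H₀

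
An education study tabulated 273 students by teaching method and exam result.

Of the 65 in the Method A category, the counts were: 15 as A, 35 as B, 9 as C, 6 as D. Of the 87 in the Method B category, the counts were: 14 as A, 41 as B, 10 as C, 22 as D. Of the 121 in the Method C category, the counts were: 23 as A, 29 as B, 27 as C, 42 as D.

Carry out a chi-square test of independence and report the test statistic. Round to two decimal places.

Row totals: 65, 87, 121. Column totals: 52, 105, 46, 70. Grand total N = 273.
Expected counts (row total × column total / N):
  Method A, A: 65×52/273 = 12.381
  Method A, B: 65×105/273 = 25.000
  Method A, C: 65×46/273 = 10.952
  Method A, D: 65×70/273 = 16.667
  Method B, A: 87×52/273 = 16.571
  Method B, B: 87×105/273 = 33.462
  Method B, C: 87×46/273 = 14.659
  Method B, D: 87×70/273 = 22.308
  Method C, A: 121×52/273 = 23.048
  Method C, B: 121×105/273 = 46.538
  Method C, C: 121×46/273 = 20.388
  Method C, D: 121×70/273 = 31.026
Contributions (O − E)²/E:
  (15 − 12.381)²/12.381 = 0.5540
  (35 − 25.000)²/25.000 = 4.0000
  (9 − 10.952)²/10.952 = 0.3479
  (6 − 16.667)²/16.667 = 6.8270
  (14 − 16.571)²/16.571 = 0.3989
  (41 − 33.462)²/33.462 = 1.6981
  (10 − 14.659)²/14.659 = 1.4807
  (22 − 22.308)²/22.308 = 0.0043
  (23 − 23.048)²/23.048 = 0.0001
  (29 − 46.538)²/46.538 = 6.6093
  (27 − 20.388)²/20.388 = 2.1443
  (42 − 31.026)²/31.026 = 3.8815
χ² = 0.5540 + 4.0000 + 0.3479 + 6.8270 + 0.3989 + 1.6981 + 1.4807 + 0.0043 + 0.0001 + 6.6093 + 2.1443 + 3.8815 = 27.95

27.95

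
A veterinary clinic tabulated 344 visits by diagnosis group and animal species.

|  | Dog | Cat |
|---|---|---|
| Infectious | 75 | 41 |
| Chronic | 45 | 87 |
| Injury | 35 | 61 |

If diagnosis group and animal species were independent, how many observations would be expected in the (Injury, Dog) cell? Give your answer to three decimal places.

43.256

Row total (Injury) = 96; column total (Dog) = 155; grand total N = 344.
Expected count = (row total × column total) / N = 96 × 155 / 344 = 43.256.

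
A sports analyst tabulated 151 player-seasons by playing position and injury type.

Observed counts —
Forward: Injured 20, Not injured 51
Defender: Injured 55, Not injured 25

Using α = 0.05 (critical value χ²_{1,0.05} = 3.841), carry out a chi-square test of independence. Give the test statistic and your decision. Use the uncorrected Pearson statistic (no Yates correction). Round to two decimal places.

24.78; reject H₀

Row totals: 71, 80. Column totals: 75, 76. Grand total N = 151.
Expected counts (row total × column total / N):
  Forward, Injured: 71×75/151 = 35.265
  Forward, Not injured: 71×76/151 = 35.735
  Defender, Injured: 80×75/151 = 39.735
  Defender, Not injured: 80×76/151 = 40.265
Contributions (O − E)²/E:
  (20 − 35.265)²/35.265 = 6.6077
  (51 − 35.735)²/35.735 = 6.5208
  (55 − 39.735)²/39.735 = 5.8644
  (25 − 40.265)²/40.265 = 5.7872
χ² = 6.6077 + 6.5208 + 5.8644 + 5.7872 = 24.78
df = (2−1)(2−1) = 1. Since 24.78 > 3.841, reject the null hypothesis of independence at α = 0.05.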